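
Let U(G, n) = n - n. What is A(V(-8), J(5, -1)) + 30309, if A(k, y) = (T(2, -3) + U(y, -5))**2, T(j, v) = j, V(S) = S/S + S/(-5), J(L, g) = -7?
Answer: 30313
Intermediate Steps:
U(G, n) = 0
V(S) = 1 - S/5 (V(S) = 1 + S*(-1/5) = 1 - S/5)
A(k, y) = 4 (A(k, y) = (2 + 0)**2 = 2**2 = 4)
A(V(-8), J(5, -1)) + 30309 = 4 + 30309 = 30313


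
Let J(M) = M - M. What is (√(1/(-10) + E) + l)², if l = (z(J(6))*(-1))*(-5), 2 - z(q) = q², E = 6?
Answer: (100 + √590)²/100 ≈ 154.48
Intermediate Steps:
J(M) = 0
z(q) = 2 - q²
l = 10 (l = ((2 - 1*0²)*(-1))*(-5) = ((2 - 1*0)*(-1))*(-5) = ((2 + 0)*(-1))*(-5) = (2*(-1))*(-5) = -2*(-5) = 10)
(√(1/(-10) + E) + l)² = (√(1/(-10) + 6) + 10)² = (√(-⅒ + 6) + 10)² = (√(59/10) + 10)² = (√590/10 + 10)² = (10 + √590/10)²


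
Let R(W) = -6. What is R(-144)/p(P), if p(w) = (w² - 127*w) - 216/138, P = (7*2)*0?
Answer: 23/6 ≈ 3.8333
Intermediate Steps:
P = 0 (P = 14*0 = 0)
p(w) = -36/23 + w² - 127*w (p(w) = (w² - 127*w) - 216*1/138 = (w² - 127*w) - 36/23 = -36/23 + w² - 127*w)
R(-144)/p(P) = -6/(-36/23 + 0² - 127*0) = -6/(-36/23 + 0 + 0) = -6/(-36/23) = -6*(-23/36) = 23/6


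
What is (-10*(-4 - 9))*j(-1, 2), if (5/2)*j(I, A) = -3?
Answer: -156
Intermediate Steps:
j(I, A) = -6/5 (j(I, A) = (⅖)*(-3) = -6/5)
(-10*(-4 - 9))*j(-1, 2) = -10*(-4 - 9)*(-6/5) = -10*(-13)*(-6/5) = 130*(-6/5) = -156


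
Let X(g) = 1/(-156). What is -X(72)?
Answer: 1/156 ≈ 0.0064103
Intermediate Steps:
X(g) = -1/156
-X(72) = -1*(-1/156) = 1/156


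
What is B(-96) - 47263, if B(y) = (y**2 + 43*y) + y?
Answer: -42271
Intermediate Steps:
B(y) = y**2 + 44*y
B(-96) - 47263 = -96*(44 - 96) - 47263 = -96*(-52) - 47263 = 4992 - 47263 = -42271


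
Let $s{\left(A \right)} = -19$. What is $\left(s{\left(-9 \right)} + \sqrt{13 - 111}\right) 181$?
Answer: $-3439 + 1267 i \sqrt{2} \approx -3439.0 + 1791.8 i$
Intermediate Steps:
$\left(s{\left(-9 \right)} + \sqrt{13 - 111}\right) 181 = \left(-19 + \sqrt{13 - 111}\right) 181 = \left(-19 + \sqrt{-98}\right) 181 = \left(-19 + 7 i \sqrt{2}\right) 181 = -3439 + 1267 i \sqrt{2}$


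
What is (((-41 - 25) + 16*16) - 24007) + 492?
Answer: -23325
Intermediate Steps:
(((-41 - 25) + 16*16) - 24007) + 492 = ((-66 + 256) - 24007) + 492 = (190 - 24007) + 492 = -23817 + 492 = -23325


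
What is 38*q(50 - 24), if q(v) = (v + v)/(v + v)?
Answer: 38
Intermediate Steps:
q(v) = 1 (q(v) = (2*v)/((2*v)) = (2*v)*(1/(2*v)) = 1)
38*q(50 - 24) = 38*1 = 38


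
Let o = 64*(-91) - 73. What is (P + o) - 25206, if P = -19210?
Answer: -50313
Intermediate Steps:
o = -5897 (o = -5824 - 73 = -5897)
(P + o) - 25206 = (-19210 - 5897) - 25206 = -25107 - 25206 = -50313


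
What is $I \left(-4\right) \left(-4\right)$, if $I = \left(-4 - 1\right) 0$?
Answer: $0$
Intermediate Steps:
$I = 0$ ($I = \left(-5\right) 0 = 0$)
$I \left(-4\right) \left(-4\right) = 0 \left(-4\right) \left(-4\right) = 0 \left(-4\right) = 0$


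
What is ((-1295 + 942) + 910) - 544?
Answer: 13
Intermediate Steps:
((-1295 + 942) + 910) - 544 = (-353 + 910) - 544 = 557 - 544 = 13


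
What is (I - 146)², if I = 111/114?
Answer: 30371121/1444 ≈ 21033.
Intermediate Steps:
I = 37/38 (I = 111*(1/114) = 37/38 ≈ 0.97368)
(I - 146)² = (37/38 - 146)² = (-5511/38)² = 30371121/1444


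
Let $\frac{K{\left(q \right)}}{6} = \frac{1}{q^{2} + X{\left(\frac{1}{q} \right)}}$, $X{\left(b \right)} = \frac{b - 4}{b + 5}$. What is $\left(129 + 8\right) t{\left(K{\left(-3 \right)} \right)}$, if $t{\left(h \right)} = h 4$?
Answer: $\frac{46032}{113} \approx 407.36$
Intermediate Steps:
$X{\left(b \right)} = \frac{-4 + b}{5 + b}$
$K{\left(q \right)} = \frac{6}{q^{2} + \frac{-4 + \frac{1}{q}}{5 + \frac{1}{q}}}$
$t{\left(h \right)} = 4 h$
$\left(129 + 8\right) t{\left(K{\left(-3 \right)} \right)} = \left(129 + 8\right) 4 \frac{6 \left(1 + 5 \left(-3\right)\right)}{1 - -12 + \left(-3\right)^{2} \left(1 + 5 \left(-3\right)\right)} = 137 \cdot 4 \frac{6 \left(1 - 15\right)}{1 + 12 + 9 \left(1 - 15\right)} = 137 \cdot 4 \cdot 6 \frac{1}{1 + 12 + 9 \left(-14\right)} \left(-14\right) = 137 \cdot 4 \cdot 6 \frac{1}{1 + 12 - 126} \left(-14\right) = 137 \cdot 4 \cdot 6 \frac{1}{-113} \left(-14\right) = 137 \cdot 4 \cdot 6 \left(- \frac{1}{113}\right) \left(-14\right) = 137 \cdot 4 \cdot \frac{84}{113} = 137 \cdot \frac{336}{113} = \frac{46032}{113}$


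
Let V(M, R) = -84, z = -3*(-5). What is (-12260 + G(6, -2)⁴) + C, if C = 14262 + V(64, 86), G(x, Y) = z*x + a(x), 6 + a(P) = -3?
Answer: 43048639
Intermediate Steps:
z = 15
a(P) = -9 (a(P) = -6 - 3 = -9)
G(x, Y) = -9 + 15*x (G(x, Y) = 15*x - 9 = -9 + 15*x)
C = 14178 (C = 14262 - 84 = 14178)
(-12260 + G(6, -2)⁴) + C = (-12260 + (-9 + 15*6)⁴) + 14178 = (-12260 + (-9 + 90)⁴) + 14178 = (-12260 + 81⁴) + 14178 = (-12260 + 43046721) + 14178 = 43034461 + 14178 = 43048639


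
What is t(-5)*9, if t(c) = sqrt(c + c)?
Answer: 9*I*sqrt(10) ≈ 28.461*I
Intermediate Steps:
t(c) = sqrt(2)*sqrt(c) (t(c) = sqrt(2*c) = sqrt(2)*sqrt(c))
t(-5)*9 = (sqrt(2)*sqrt(-5))*9 = (sqrt(2)*(I*sqrt(5)))*9 = (I*sqrt(10))*9 = 9*I*sqrt(10)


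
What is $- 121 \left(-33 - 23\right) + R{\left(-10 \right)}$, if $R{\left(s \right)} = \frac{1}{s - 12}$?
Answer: $\frac{149071}{22} \approx 6776.0$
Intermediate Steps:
$R{\left(s \right)} = \frac{1}{-12 + s}$
$- 121 \left(-33 - 23\right) + R{\left(-10 \right)} = - 121 \left(-33 - 23\right) + \frac{1}{-12 - 10} = \left(-121\right) \left(-56\right) + \frac{1}{-22} = 6776 - \frac{1}{22} = \frac{149071}{22}$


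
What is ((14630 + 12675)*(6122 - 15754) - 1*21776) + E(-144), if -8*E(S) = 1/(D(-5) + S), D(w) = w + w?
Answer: -324044996351/1232 ≈ -2.6302e+8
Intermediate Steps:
D(w) = 2*w
E(S) = -1/(8*(-10 + S)) (E(S) = -1/(8*(2*(-5) + S)) = -1/(8*(-10 + S)))
((14630 + 12675)*(6122 - 15754) - 1*21776) + E(-144) = ((14630 + 12675)*(6122 - 15754) - 1*21776) - 1/(-80 + 8*(-144)) = (27305*(-9632) - 21776) - 1/(-80 - 1152) = (-263001760 - 21776) - 1/(-1232) = -263023536 - 1*(-1/1232) = -263023536 + 1/1232 = -324044996351/1232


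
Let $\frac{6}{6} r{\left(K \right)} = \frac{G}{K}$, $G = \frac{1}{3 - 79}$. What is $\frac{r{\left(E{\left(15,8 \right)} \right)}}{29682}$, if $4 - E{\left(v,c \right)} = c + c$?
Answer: $\frac{1}{27069984} \approx 3.6941 \cdot 10^{-8}$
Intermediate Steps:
$E{\left(v,c \right)} = 4 - 2 c$ ($E{\left(v,c \right)} = 4 - \left(c + c\right) = 4 - 2 c$)
$G = - \frac{1}{76}$ ($G = \frac{1}{-76} = - \frac{1}{76} \approx -0.013158$)
$r{\left(K \right)} = - \frac{1}{76 K}$
$\frac{r{\left(E{\left(15,8 \right)} \right)}}{29682} = \frac{\left(- \frac{1}{76}\right) \frac{1}{4 - 16}}{29682} = - \frac{1}{76 \left(4 - 16\right)} \frac{1}{29682} = - \frac{1}{76 \left(-12\right)} \frac{1}{29682} = \left(- \frac{1}{76}\right) \left(- \frac{1}{12}\right) \frac{1}{29682} = \frac{1}{912} \cdot \frac{1}{29682} = \frac{1}{27069984}$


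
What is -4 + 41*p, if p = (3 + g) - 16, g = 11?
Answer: -86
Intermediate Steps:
p = -2 (p = (3 + 11) - 16 = 14 - 16 = -2)
-4 + 41*p = -4 + 41*(-2) = -4 - 82 = -86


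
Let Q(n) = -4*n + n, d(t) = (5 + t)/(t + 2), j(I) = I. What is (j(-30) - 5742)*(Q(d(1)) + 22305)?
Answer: -128709828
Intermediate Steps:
d(t) = (5 + t)/(2 + t)
Q(n) = -3*n
(j(-30) - 5742)*(Q(d(1)) + 22305) = (-30 - 5742)*(-3*(5 + 1)/(2 + 1) + 22305) = -5772*(-3*6/3 + 22305) = -5772*(-6 + 22305) = -5772*22299 = -128709828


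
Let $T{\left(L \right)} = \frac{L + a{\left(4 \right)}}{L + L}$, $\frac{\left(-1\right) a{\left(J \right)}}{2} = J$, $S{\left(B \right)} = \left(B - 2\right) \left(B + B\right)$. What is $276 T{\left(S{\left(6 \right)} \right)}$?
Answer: $115$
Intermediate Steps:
$S{\left(B \right)} = 2 B \left(-2 + B\right)$ ($S{\left(B \right)} = \left(-2 + B\right) 2 B = 2 B \left(-2 + B\right)$)
$a{\left(J \right)} = - 2 J$
$T{\left(L \right)} = \frac{-8 + L}{2 L}$ ($T{\left(L \right)} = \frac{L - 8}{L + L} = \frac{L - 8}{2 L} = \left(-8 + L\right) \frac{1}{2 L} = \frac{-8 + L}{2 L}$)
$276 T{\left(S{\left(6 \right)} \right)} = 276 \frac{-8 + 2 \cdot 6 \left(-2 + 6\right)}{2 \cdot 2 \cdot 6 \left(-2 + 6\right)} = 276 \frac{-8 + 2 \cdot 6 \cdot 4}{2 \cdot 2 \cdot 6 \cdot 4} = 276 \frac{-8 + 48}{2 \cdot 48} = 276 \cdot \frac{1}{2} \cdot \frac{1}{48} \cdot 40 = 276 \cdot \frac{5}{12} = 115$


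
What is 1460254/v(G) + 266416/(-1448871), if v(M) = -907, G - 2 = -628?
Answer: -2115961312546/1314125997 ≈ -1610.2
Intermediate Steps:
G = -626 (G = 2 - 628 = -626)
1460254/v(G) + 266416/(-1448871) = 1460254/(-907) + 266416/(-1448871) = 1460254*(-1/907) + 266416*(-1/1448871) = -1460254/907 - 266416/1448871 = -2115961312546/1314125997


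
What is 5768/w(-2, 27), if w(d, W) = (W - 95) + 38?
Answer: -2884/15 ≈ -192.27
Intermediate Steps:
w(d, W) = -57 + W (w(d, W) = (-95 + W) + 38 = -57 + W)
5768/w(-2, 27) = 5768/(-57 + 27) = 5768/(-30) = 5768*(-1/30) = -2884/15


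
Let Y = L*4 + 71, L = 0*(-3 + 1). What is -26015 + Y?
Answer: -25944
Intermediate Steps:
L = 0 (L = 0*(-2) = 0)
Y = 71 (Y = 0*4 + 71 = 0 + 71 = 71)
-26015 + Y = -26015 + 71 = -25944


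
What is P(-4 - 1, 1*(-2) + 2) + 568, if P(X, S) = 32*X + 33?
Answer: 441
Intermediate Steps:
P(X, S) = 33 + 32*X
P(-4 - 1, 1*(-2) + 2) + 568 = (33 + 32*(-4 - 1)) + 568 = (33 + 32*(-5)) + 568 = (33 - 160) + 568 = -127 + 568 = 441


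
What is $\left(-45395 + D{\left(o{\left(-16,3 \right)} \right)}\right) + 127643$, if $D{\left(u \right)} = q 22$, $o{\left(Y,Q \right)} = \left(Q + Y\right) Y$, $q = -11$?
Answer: $82006$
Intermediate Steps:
$o{\left(Y,Q \right)} = Y \left(Q + Y\right)$
$D{\left(u \right)} = -242$ ($D{\left(u \right)} = \left(-11\right) 22 = -242$)
$\left(-45395 + D{\left(o{\left(-16,3 \right)} \right)}\right) + 127643 = \left(-45395 - 242\right) + 127643 = -45637 + 127643 = 82006$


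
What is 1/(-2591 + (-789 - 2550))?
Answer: -1/5930 ≈ -0.00016863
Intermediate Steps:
1/(-2591 + (-789 - 2550)) = 1/(-2591 - 3339) = 1/(-5930) = -1/5930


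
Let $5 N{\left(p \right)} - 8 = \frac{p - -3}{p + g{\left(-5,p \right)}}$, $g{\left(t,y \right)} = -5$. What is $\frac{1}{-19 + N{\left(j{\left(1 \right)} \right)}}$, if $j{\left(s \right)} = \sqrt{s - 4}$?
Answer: $- \frac{255}{4459} + \frac{5 i \sqrt{3}}{26754} \approx -0.057188 + 0.0003237 i$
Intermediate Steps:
$j{\left(s \right)} = \sqrt{-4 + s}$
$N{\left(p \right)} = \frac{8}{5} + \frac{3 + p}{5 \left(-5 + p\right)}$ ($N{\left(p \right)} = \frac{8}{5} + \frac{\left(p - -3\right) \frac{1}{p - 5}}{5} = \frac{8}{5} + \frac{\left(p + 3\right) \frac{1}{-5 + p}}{5} = \frac{8}{5} + \frac{\left(3 + p\right) \frac{1}{-5 + p}}{5} = \frac{8}{5} + \frac{\frac{1}{-5 + p} \left(3 + p\right)}{5} = \frac{8}{5} + \frac{3 + p}{5 \left(-5 + p\right)}$)
$\frac{1}{-19 + N{\left(j{\left(1 \right)} \right)}} = \frac{1}{-19 + \frac{-37 + 9 \sqrt{-4 + 1}}{5 \left(-5 + \sqrt{-4 + 1}\right)}} = \frac{1}{-19 + \frac{-37 + 9 \sqrt{-3}}{5 \left(-5 + \sqrt{-3}\right)}} = \frac{1}{-19 + \frac{-37 + 9 i \sqrt{3}}{5 \left(-5 + i \sqrt{3}\right)}}$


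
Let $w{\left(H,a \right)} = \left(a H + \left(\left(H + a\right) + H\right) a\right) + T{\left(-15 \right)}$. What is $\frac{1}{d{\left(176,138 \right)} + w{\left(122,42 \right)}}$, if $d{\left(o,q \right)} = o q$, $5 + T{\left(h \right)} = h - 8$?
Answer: $\frac{1}{41396} \approx 2.4157 \cdot 10^{-5}$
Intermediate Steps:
$T{\left(h \right)} = -13 + h$ ($T{\left(h \right)} = -5 + \left(h - 8\right) = -5 + \left(-8 + h\right) = -13 + h$)
$w{\left(H,a \right)} = -28 + H a + a \left(a + 2 H\right)$ ($w{\left(H,a \right)} = \left(a H + \left(\left(H + a\right) + H\right) a\right) - 28 = \left(H a + \left(a + 2 H\right) a\right) - 28 = \left(H a + a \left(a + 2 H\right)\right) - 28 = -28 + H a + a \left(a + 2 H\right)$)
$\frac{1}{d{\left(176,138 \right)} + w{\left(122,42 \right)}} = \frac{1}{176 \cdot 138 + \left(-28 + 42^{2} + 3 \cdot 122 \cdot 42\right)} = \frac{1}{24288 + \left(-28 + 1764 + 15372\right)} = \frac{1}{24288 + 17108} = \frac{1}{41396}$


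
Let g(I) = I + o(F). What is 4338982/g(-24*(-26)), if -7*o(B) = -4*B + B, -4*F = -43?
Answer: 121491496/17601 ≈ 6902.5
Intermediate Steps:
F = 43/4 (F = -1/4*(-43) = 43/4 ≈ 10.750)
o(B) = 3*B/7 (o(B) = -(-4*B + B)/7 = -(-3)*B/7 = 3*B/7)
g(I) = 129/28 + I (g(I) = I + (3/7)*(43/4) = I + 129/28 = 129/28 + I)
4338982/g(-24*(-26)) = 4338982/(129/28 - 24*(-26)) = 4338982/(129/28 + 624) = 4338982/(17601/28) = 4338982*(28/17601) = 121491496/17601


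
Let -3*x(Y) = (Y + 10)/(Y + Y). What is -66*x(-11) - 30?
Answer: -29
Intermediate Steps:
x(Y) = -(10 + Y)/(6*Y) (x(Y) = -(Y + 10)/(3*(Y + Y)) = -(10 + Y)/(3*(2*Y)) = -(10 + Y)*1/(2*Y)/3 = -(10 + Y)/(6*Y))
-66*x(-11) - 30 = -11*(-10 - 1*(-11))/(-11) - 30 = -11*(-1)*(-10 + 11)/11 - 30 = -11*(-1)/11 - 30 = -66*(-1/66) - 30 = 1 - 30 = -29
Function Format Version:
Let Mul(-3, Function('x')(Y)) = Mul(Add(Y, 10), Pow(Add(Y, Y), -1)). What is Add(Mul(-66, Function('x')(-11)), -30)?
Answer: -29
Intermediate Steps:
Function('x')(Y) = Mul(Rational(-1, 6), Pow(Y, -1), Add(10, Y)) (Function('x')(Y) = Mul(Rational(-1, 3), Mul(Add(Y, 10), Pow(Add(Y, Y), -1))) = Mul(Rational(-1, 3), Mul(Add(10, Y), Pow(Mul(2, Y), -1))) = Mul(Rational(-1, 3), Mul(Add(10, Y), Mul(Rational(1, 2), Pow(Y, -1)))) = Mul(Rational(-1, 3), Mul(Rational(1, 2), Pow(Y, -1), Add(10, Y))) = Mul(Rational(-1, 6), Pow(Y, -1), Add(10, Y)))
Add(Mul(-66, Function('x')(-11)), -30) = Add(Mul(-66, Mul(Rational(1, 6), Pow(-11, -1), Add(-10, Mul(-1, -11)))), -30) = Add(Mul(-66, Mul(Rational(1, 6), Rational(-1, 11), Add(-10, 11))), -30) = Add(Mul(-66, Mul(Rational(1, 6), Rational(-1, 11), 1)), -30) = Add(Mul(-66, Rational(-1, 66)), -30) = Add(1, -30) = -29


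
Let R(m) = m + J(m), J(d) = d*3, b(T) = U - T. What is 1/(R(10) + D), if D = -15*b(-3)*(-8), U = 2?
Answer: 1/640 ≈ 0.0015625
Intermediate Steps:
b(T) = 2 - T
D = 600 (D = -15*(2 - 1*(-3))*(-8) = -15*(2 + 3)*(-8) = -15*5*(-8) = -75*(-8) = 600)
J(d) = 3*d
R(m) = 4*m (R(m) = m + 3*m = 4*m)
1/(R(10) + D) = 1/(4*10 + 600) = 1/(40 + 600) = 1/640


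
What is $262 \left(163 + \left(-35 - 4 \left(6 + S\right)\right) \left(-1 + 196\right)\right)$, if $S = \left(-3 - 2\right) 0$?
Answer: $-2971604$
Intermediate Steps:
$S = 0$ ($S = \left(-5\right) 0 = 0$)
$262 \left(163 + \left(-35 - 4 \left(6 + S\right)\right) \left(-1 + 196\right)\right) = 262 \left(163 + \left(-35 - 4 \left(6 + 0\right)\right) \left(-1 + 196\right)\right) = 262 \left(163 + \left(-35 - 24\right) 195\right) = 262 \left(163 - 11505\right) = 262 \left(-11342\right) = -2971604$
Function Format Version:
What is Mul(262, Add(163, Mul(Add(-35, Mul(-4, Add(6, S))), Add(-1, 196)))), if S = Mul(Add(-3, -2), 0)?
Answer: -2971604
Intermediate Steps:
S = 0 (S = Mul(-5, 0) = 0)
Mul(262, Add(163, Mul(Add(-35, Mul(-4, Add(6, S))), Add(-1, 196)))) = Mul(262, Add(163, Mul(Add(-35, Mul(-4, Add(6, 0))), Add(-1, 196)))) = Mul(262, Add(163, Mul(Add(-35, Mul(-4, 6)), 195))) = Mul(262, Add(163, Mul(Add(-35, -24), 195))) = Mul(262, Add(163, Mul(-59, 195))) = Mul(262, Add(163, -11505)) = Mul(262, -11342) = -2971604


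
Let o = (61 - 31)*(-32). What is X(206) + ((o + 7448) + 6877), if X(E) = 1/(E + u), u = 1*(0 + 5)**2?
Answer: 3087316/231 ≈ 13365.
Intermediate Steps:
o = -960 (o = 30*(-32) = -960)
u = 25 (u = 1*5**2 = 1*25 = 25)
X(E) = 1/(25 + E) (X(E) = 1/(E + 25) = 1/(25 + E))
X(206) + ((o + 7448) + 6877) = 1/(25 + 206) + ((-960 + 7448) + 6877) = 1/231 + (6488 + 6877) = 1/231 + 13365 = 3087316/231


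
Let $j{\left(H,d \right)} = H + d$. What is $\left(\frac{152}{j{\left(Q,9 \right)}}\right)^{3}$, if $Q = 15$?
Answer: $\frac{6859}{27} \approx 254.04$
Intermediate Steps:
$\left(\frac{152}{j{\left(Q,9 \right)}}\right)^{3} = \left(\frac{152}{15 + 9}\right)^{3} = \left(\frac{152}{24}\right)^{3} = \left(152 \cdot \frac{1}{24}\right)^{3} = \left(\frac{19}{3}\right)^{3} = \frac{6859}{27}$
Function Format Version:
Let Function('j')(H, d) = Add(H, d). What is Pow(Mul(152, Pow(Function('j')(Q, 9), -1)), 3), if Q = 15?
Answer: Rational(6859, 27) ≈ 254.04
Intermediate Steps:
Pow(Mul(152, Pow(Function('j')(Q, 9), -1)), 3) = Pow(Mul(152, Pow(Add(15, 9), -1)), 3) = Pow(Mul(152, Pow(24, -1)), 3) = Pow(Mul(152, Rational(1, 24)), 3) = Pow(Rational(19, 3), 3) = Rational(6859, 27)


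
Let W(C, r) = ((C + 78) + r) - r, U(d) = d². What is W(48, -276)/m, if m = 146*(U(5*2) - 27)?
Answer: 63/5329 ≈ 0.011822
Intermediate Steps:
W(C, r) = 78 + C (W(C, r) = ((78 + C) + r) - r = (78 + C + r) - r = 78 + C)
m = 10658 (m = 146*((5*2)² - 27) = 146*(10² - 27) = 146*(100 - 27) = 146*73 = 10658)
W(48, -276)/m = (78 + 48)/10658 = 126*(1/10658) = 63/5329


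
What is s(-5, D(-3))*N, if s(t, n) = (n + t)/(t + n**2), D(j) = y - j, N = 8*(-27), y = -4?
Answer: -324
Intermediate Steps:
N = -216
D(j) = -4 - j
s(t, n) = (n + t)/(t + n**2)
s(-5, D(-3))*N = (((-4 - 1*(-3)) - 5)/(-5 + (-4 - 1*(-3))**2))*(-216) = (((-4 + 3) - 5)/(-5 + (-4 + 3)**2))*(-216) = ((-1 - 5)/(-5 + (-1)**2))*(-216) = (-6/(-5 + 1))*(-216) = (-6/(-4))*(-216) = -1/4*(-6)*(-216) = (3/2)*(-216) = -324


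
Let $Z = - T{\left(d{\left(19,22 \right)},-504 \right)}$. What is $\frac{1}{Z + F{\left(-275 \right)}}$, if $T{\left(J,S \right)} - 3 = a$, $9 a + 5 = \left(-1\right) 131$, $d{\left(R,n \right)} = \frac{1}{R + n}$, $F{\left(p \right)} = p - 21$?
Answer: $- \frac{9}{2555} \approx -0.0035225$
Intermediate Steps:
$F{\left(p \right)} = -21 + p$
$a = - \frac{136}{9}$ ($a = - \frac{5}{9} + \frac{\left(-1\right) 131}{9} = - \frac{5}{9} + \frac{1}{9} \left(-131\right) = - \frac{5}{9} - \frac{131}{9} = - \frac{136}{9} \approx -15.111$)
$T{\left(J,S \right)} = - \frac{109}{9}$ ($T{\left(J,S \right)} = 3 - \frac{136}{9} = - \frac{109}{9}$)
$Z = \frac{109}{9}$ ($Z = \left(-1\right) \left(- \frac{109}{9}\right) = \frac{109}{9} \approx 12.111$)
$\frac{1}{Z + F{\left(-275 \right)}} = \frac{1}{\frac{109}{9} - 296} = \frac{1}{- \frac{2555}{9}} = - \frac{9}{2555}$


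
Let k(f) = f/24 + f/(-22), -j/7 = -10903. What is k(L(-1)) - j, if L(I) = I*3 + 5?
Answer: -10074373/132 ≈ -76321.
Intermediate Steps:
j = 76321 (j = -7*(-10903) = 76321)
L(I) = 5 + 3*I (L(I) = 3*I + 5 = 5 + 3*I)
k(f) = -f/264 (k(f) = f*(1/24) + f*(-1/22) = f/24 - f/22 = -f/264)
k(L(-1)) - j = -(5 + 3*(-1))/264 - 1*76321 = -(5 - 3)/264 - 76321 = -1/264*2 - 76321 = -1/132 - 76321 = -10074373/132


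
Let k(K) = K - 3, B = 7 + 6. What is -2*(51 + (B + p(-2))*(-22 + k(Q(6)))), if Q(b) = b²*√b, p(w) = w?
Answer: 448 - 792*√6 ≈ -1492.0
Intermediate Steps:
Q(b) = b^(5/2)
B = 13
k(K) = -3 + K
-2*(51 + (B + p(-2))*(-22 + k(Q(6)))) = -2*(51 + (13 - 2)*(-22 + (-3 + 6^(5/2)))) = -2*(51 + 11*(-22 + (-3 + 36*√6))) = -2*(51 + 11*(-25 + 36*√6)) = -2*(51 + (-275 + 396*√6)) = -2*(-224 + 396*√6) = 448 - 792*√6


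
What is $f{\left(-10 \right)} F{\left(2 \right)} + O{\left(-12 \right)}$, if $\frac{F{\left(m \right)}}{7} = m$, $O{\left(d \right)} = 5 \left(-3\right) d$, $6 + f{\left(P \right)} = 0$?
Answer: $96$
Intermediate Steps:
$f{\left(P \right)} = -6$ ($f{\left(P \right)} = -6 + 0 = -6$)
$O{\left(d \right)} = - 15 d$
$F{\left(m \right)} = 7 m$
$f{\left(-10 \right)} F{\left(2 \right)} + O{\left(-12 \right)} = - 6 \cdot 7 \cdot 2 - -180 = \left(-6\right) 14 + 180 = -84 + 180 = 96$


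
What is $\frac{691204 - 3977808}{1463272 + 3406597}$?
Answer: $- \frac{3286604}{4869869} \approx -0.67489$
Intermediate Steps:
$\frac{691204 - 3977808}{1463272 + 3406597} = - \frac{3286604}{4869869}$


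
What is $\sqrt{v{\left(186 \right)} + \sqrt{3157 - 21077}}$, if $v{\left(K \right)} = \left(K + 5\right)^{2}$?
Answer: $\sqrt{36481 + 16 i \sqrt{70}} \approx 191.0 + 0.3504 i$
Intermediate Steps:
$v{\left(K \right)} = \left(5 + K\right)^{2}$
$\sqrt{v{\left(186 \right)} + \sqrt{3157 - 21077}} = \sqrt{\left(5 + 186\right)^{2} + \sqrt{3157 - 21077}} = \sqrt{191^{2} + \sqrt{-17920}} = \sqrt{36481 + 16 i \sqrt{70}}$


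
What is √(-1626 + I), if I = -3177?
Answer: I*√4803 ≈ 69.304*I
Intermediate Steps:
√(-1626 + I) = √(-1626 - 3177) = √(-4803) = I*√4803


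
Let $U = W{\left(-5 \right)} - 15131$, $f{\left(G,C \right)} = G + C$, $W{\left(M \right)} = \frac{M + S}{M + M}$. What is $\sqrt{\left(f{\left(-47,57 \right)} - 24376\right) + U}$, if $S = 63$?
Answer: $\frac{3 i \sqrt{109730}}{5} \approx 198.75 i$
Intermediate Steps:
$W{\left(M \right)} = \frac{63 + M}{2 M}$ ($W{\left(M \right)} = \frac{M + 63}{M + M} = \frac{63 + M}{2 M}$)
$f{\left(G,C \right)} = C + G$
$U = - \frac{75684}{5}$ ($U = \frac{63 - 5}{2 \left(-5\right)} - 15131 = \frac{1}{2} \left(- \frac{1}{5}\right) 58 - 15131 = - \frac{29}{5} - 15131 = - \frac{75684}{5} \approx -15137.0$)
$\sqrt{\left(f{\left(-47,57 \right)} - 24376\right) + U} = \sqrt{\left(\left(57 - 47\right) - 24376\right) - \frac{75684}{5}} = \sqrt{\left(10 - 24376\right) - \frac{75684}{5}} = \sqrt{-24366 - \frac{75684}{5}} = \sqrt{- \frac{197514}{5}} = \frac{3 i \sqrt{109730}}{5}$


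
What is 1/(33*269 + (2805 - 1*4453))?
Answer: 1/7229 ≈ 0.00013833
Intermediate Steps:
1/(33*269 + (2805 - 1*4453)) = 1/(8877 + (2805 - 4453)) = 1/(8877 - 1648) = 1/7229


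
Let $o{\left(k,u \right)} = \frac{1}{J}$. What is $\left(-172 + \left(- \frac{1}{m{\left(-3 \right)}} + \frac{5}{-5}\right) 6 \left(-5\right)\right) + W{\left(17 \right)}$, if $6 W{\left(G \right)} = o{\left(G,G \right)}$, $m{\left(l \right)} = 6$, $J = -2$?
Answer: $- \frac{1645}{12} \approx -137.08$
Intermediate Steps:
$o{\left(k,u \right)} = - \frac{1}{2}$ ($o{\left(k,u \right)} = \frac{1}{-2} = - \frac{1}{2}$)
$W{\left(G \right)} = - \frac{1}{12}$ ($W{\left(G \right)} = \frac{1}{6} \left(- \frac{1}{2}\right) = - \frac{1}{12}$)
$\left(-172 + \left(- \frac{1}{m{\left(-3 \right)}} + \frac{5}{-5}\right) 6 \left(-5\right)\right) + W{\left(17 \right)} = \left(-172 + \left(- \frac{1}{6} + \frac{5}{-5}\right) 6 \left(-5\right)\right) - \frac{1}{12} = \left(-172 + \left(\left(-1\right) \frac{1}{6} + 5 \left(- \frac{1}{5}\right)\right) 6 \left(-5\right)\right) - \frac{1}{12} = \left(-172 + \left(- \frac{1}{6} - 1\right) 6 \left(-5\right)\right) - \frac{1}{12} = \left(-172 + \left(- \frac{7}{6}\right) 6 \left(-5\right)\right) - \frac{1}{12} = \left(-172 - -35\right) - \frac{1}{12} = \left(-172 + 35\right) - \frac{1}{12} = -137 - \frac{1}{12} = - \frac{1645}{12}$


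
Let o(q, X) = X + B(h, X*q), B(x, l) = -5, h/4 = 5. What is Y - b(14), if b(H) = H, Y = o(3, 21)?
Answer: 2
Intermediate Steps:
h = 20 (h = 4*5 = 20)
o(q, X) = -5 + X (o(q, X) = X - 5 = -5 + X)
Y = 16 (Y = -5 + 21 = 16)
Y - b(14) = 16 - 1*14 = 16 - 14 = 2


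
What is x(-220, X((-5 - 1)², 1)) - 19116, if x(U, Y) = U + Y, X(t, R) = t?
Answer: -19300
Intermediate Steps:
x(-220, X((-5 - 1)², 1)) - 19116 = (-220 + (-5 - 1)²) - 19116 = (-220 + (-6)²) - 19116 = (-220 + 36) - 19116 = -184 - 19116 = -19300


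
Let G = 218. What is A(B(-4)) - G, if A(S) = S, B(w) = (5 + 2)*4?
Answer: -190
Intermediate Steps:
B(w) = 28 (B(w) = 7*4 = 28)
A(B(-4)) - G = 28 - 1*218 = 28 - 218 = -190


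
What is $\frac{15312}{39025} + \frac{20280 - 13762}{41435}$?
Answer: $\frac{177763534}{323400175} \approx 0.54967$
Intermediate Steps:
$\frac{15312}{39025} + \frac{20280 - 13762}{41435} = 15312 \cdot \frac{1}{39025} + \left(20280 - 13762\right) \frac{1}{41435} = \frac{15312}{39025} + 6518 \cdot \frac{1}{41435} = \frac{15312}{39025} + \frac{6518}{41435} = \frac{177763534}{323400175}$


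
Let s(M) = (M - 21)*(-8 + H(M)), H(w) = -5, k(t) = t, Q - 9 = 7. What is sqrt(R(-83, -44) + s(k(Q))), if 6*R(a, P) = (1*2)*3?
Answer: sqrt(66) ≈ 8.1240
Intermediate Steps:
Q = 16 (Q = 9 + 7 = 16)
R(a, P) = 1 (R(a, P) = ((1*2)*3)/6 = (2*3)/6 = (1/6)*6 = 1)
s(M) = 273 - 13*M (s(M) = (M - 21)*(-8 - 5) = (-21 + M)*(-13) = 273 - 13*M)
sqrt(R(-83, -44) + s(k(Q))) = sqrt(1 + (273 - 13*16)) = sqrt(1 + (273 - 208)) = sqrt(1 + 65) = sqrt(66)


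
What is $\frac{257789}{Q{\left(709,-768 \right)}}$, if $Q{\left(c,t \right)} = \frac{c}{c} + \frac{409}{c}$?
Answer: $\frac{182772401}{1118} \approx 1.6348 \cdot 10^{5}$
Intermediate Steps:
$Q{\left(c,t \right)} = 1 + \frac{409}{c}$
$\frac{257789}{Q{\left(709,-768 \right)}} = \frac{257789}{\frac{1}{709} \left(409 + 709\right)} = \frac{257789}{\frac{1}{709} \cdot 1118} = \frac{257789}{\frac{1118}{709}} = 257789 \cdot \frac{709}{1118} = \frac{182772401}{1118}$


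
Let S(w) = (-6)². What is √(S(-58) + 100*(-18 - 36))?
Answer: 6*I*√149 ≈ 73.239*I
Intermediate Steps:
S(w) = 36
√(S(-58) + 100*(-18 - 36)) = √(36 + 100*(-18 - 36)) = √(36 + 100*(-54)) = √(36 - 5400) = √(-5364) = 6*I*√149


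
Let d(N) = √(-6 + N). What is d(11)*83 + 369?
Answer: 369 + 83*√5 ≈ 554.59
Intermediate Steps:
d(11)*83 + 369 = √(-6 + 11)*83 + 369 = √5*83 + 369 = 83*√5 + 369 = 369 + 83*√5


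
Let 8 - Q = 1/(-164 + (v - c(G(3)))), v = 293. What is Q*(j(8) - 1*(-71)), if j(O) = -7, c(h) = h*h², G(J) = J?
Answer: 26080/51 ≈ 511.37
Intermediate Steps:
c(h) = h³
Q = 815/102 (Q = 8 - 1/(-164 + (293 - 1*3³)) = 8 - 1/(-164 + (293 - 1*27)) = 8 - 1/(-164 + (293 - 27)) = 8 - 1/(-164 + 266) = 8 - 1/102 = 815/102 ≈ 7.9902)
Q*(j(8) - 1*(-71)) = 815*(-7 - 1*(-71))/102 = 815*(-7 + 71)/102 = (815/102)*64 = 26080/51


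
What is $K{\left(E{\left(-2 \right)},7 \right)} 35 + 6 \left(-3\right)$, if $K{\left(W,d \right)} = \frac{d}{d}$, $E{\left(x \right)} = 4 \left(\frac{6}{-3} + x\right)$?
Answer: $17$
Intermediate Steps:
$E{\left(x \right)} = -8 + 4 x$ ($E{\left(x \right)} = 4 \left(6 \left(- \frac{1}{3}\right) + x\right) = 4 \left(-2 + x\right) = -8 + 4 x$)
$K{\left(W,d \right)} = 1$
$K{\left(E{\left(-2 \right)},7 \right)} 35 + 6 \left(-3\right) = 1 \cdot 35 + 6 \left(-3\right) = 35 - 18 = 17$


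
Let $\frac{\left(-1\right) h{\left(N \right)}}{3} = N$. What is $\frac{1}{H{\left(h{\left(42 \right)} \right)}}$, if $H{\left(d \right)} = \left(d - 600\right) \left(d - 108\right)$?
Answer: $\frac{1}{169884} \approx 5.8864 \cdot 10^{-6}$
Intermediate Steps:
$h{\left(N \right)} = - 3 N$
$H{\left(d \right)} = \left(-600 + d\right) \left(-108 + d\right)$ ($H{\left(d \right)} = \left(-600 + d\right) \left(d - 108\right) = \left(-600 + d\right) \left(-108 + d\right)$)
$\frac{1}{H{\left(h{\left(42 \right)} \right)}} = \frac{1}{64800 + \left(\left(-3\right) 42\right)^{2} - 708 \left(\left(-3\right) 42\right)} = \frac{1}{64800 + \left(-126\right)^{2} - -89208} = \frac{1}{64800 + 15876 + 89208} = \frac{1}{169884}$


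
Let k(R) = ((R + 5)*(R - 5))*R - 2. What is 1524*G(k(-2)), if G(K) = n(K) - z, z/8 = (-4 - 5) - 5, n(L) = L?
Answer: 231648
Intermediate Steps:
z = -112 (z = 8*((-4 - 5) - 5) = 8*(-9 - 5) = 8*(-14) = -112)
k(R) = -2 + R*(-5 + R)*(5 + R) (k(R) = ((5 + R)*(-5 + R))*R - 2 = ((-5 + R)*(5 + R))*R - 2 = R*(-5 + R)*(5 + R) - 2 = -2 + R*(-5 + R)*(5 + R))
G(K) = 112 + K (G(K) = K - 1*(-112) = K + 112 = 112 + K)
1524*G(k(-2)) = 1524*(112 + (-2 + (-2)³ - 25*(-2))) = 1524*(112 + (-2 - 8 + 50)) = 1524*(112 + 40) = 1524*152 = 231648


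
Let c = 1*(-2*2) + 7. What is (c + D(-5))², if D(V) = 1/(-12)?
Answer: 1225/144 ≈ 8.5069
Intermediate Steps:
D(V) = -1/12
c = 3 (c = 1*(-4) + 7 = -4 + 7 = 3)
(c + D(-5))² = (3 - 1/12)² = (35/12)² = 1225/144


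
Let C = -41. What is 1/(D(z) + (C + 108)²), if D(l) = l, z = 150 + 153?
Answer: 1/4792 ≈ 0.00020868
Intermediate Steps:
z = 303
1/(D(z) + (C + 108)²) = 1/(303 + (-41 + 108)²) = 1/(303 + 67²) = 1/(303 + 4489) = 1/4792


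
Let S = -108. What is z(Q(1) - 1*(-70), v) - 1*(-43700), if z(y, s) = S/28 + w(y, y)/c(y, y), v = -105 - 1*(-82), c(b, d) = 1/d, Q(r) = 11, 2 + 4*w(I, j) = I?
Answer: 1268285/28 ≈ 45296.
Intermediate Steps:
w(I, j) = -½ + I/4
v = -23 (v = -105 + 82 = -23)
z(y, s) = -27/7 + y*(-½ + y/4) (z(y, s) = -108/28 + (-½ + y/4)/(1/y) = -108*1/28 + (-½ + y/4)*y = -27/7 + y*(-½ + y/4))
z(Q(1) - 1*(-70), v) - 1*(-43700) = (-27/7 + (11 - 1*(-70))*(-2 + (11 - 1*(-70)))/4) - 1*(-43700) = (-27/7 + (11 + 70)*(-2 + (11 + 70))/4) + 43700 = (-27/7 + (¼)*81*(-2 + 81)) + 43700 = (-27/7 + (¼)*81*79) + 43700 = (-27/7 + 6399/4) + 43700 = 44685/28 + 43700 = 1268285/28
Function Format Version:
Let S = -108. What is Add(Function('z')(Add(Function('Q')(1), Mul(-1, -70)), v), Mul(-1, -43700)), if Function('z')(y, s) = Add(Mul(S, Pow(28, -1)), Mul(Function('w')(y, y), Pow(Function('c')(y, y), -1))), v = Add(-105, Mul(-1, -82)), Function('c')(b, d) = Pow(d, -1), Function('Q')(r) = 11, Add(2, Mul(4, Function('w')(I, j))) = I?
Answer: Rational(1268285, 28) ≈ 45296.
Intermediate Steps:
Function('w')(I, j) = Add(Rational(-1, 2), Mul(Rational(1, 4), I))
v = -23 (v = Add(-105, 82) = -23)
Function('z')(y, s) = Add(Rational(-27, 7), Mul(y, Add(Rational(-1, 2), Mul(Rational(1, 4), y)))) (Function('z')(y, s) = Add(Mul(-108, Pow(28, -1)), Mul(Add(Rational(-1, 2), Mul(Rational(1, 4), y)), Pow(Pow(y, -1), -1))) = Add(Mul(-108, Rational(1, 28)), Mul(Add(Rational(-1, 2), Mul(Rational(1, 4), y)), y)) = Add(Rational(-27, 7), Mul(y, Add(Rational(-1, 2), Mul(Rational(1, 4), y)))))
Add(Function('z')(Add(Function('Q')(1), Mul(-1, -70)), v), Mul(-1, -43700)) = Add(Add(Rational(-27, 7), Mul(Rational(1, 4), Add(11, Mul(-1, -70)), Add(-2, Add(11, Mul(-1, -70))))), Mul(-1, -43700)) = Add(Add(Rational(-27, 7), Mul(Rational(1, 4), Add(11, 70), Add(-2, Add(11, 70)))), 43700) = Add(Add(Rational(-27, 7), Mul(Rational(1, 4), 81, Add(-2, 81))), 43700) = Add(Add(Rational(-27, 7), Mul(Rational(1, 4), 81, 79)), 43700) = Add(Add(Rational(-27, 7), Rational(6399, 4)), 43700) = Add(Rational(44685, 28), 43700) = Rational(1268285, 28)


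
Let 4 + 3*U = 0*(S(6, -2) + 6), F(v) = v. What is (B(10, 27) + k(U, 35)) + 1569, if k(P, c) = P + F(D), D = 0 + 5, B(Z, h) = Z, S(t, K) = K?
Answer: 4748/3 ≈ 1582.7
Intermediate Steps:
D = 5
U = -4/3 (U = -4/3 + (0*(-2 + 6))/3 = -4/3 + (0*4)/3 = -4/3 + (⅓)*0 = -4/3 + 0 = -4/3 ≈ -1.3333)
k(P, c) = 5 + P (k(P, c) = P + 5 = 5 + P)
(B(10, 27) + k(U, 35)) + 1569 = (10 + (5 - 4/3)) + 1569 = (10 + 11/3) + 1569 = 41/3 + 1569 = 4748/3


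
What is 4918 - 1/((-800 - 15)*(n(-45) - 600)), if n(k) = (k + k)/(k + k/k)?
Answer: 52727476328/10721325 ≈ 4918.0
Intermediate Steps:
n(k) = 2*k/(1 + k) (n(k) = (2*k)/(k + 1) = (2*k)/(1 + k) = 2*k/(1 + k))
4918 - 1/((-800 - 15)*(n(-45) - 600)) = 4918 - 1/((-800 - 15)*(2*(-45)/(1 - 45) - 600)) = 4918 - 1/((-815*(2*(-45)/(-44) - 600))) = 4918 - 1/((-815*(2*(-45)*(-1/44) - 600))) = 4918 - 1/((-815*(45/22 - 600))) = 4918 - 1/((-815*(-13155/22))) = 4918 - 1/10721325/22 = 4918 - 1*22/10721325 = 4918 - 22/10721325 = 52727476328/10721325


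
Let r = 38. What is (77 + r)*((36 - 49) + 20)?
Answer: 805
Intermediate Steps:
(77 + r)*((36 - 49) + 20) = (77 + 38)*((36 - 49) + 20) = 115*(-13 + 20) = 115*7 = 805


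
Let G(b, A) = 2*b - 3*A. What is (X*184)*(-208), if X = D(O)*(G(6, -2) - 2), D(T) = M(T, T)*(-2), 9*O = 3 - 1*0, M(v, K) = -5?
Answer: -6123520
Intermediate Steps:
O = ⅓ (O = (3 - 1*0)/9 = (3 + 0)/9 = (⅑)*3 = ⅓ ≈ 0.33333)
G(b, A) = -3*A + 2*b
D(T) = 10 (D(T) = -5*(-2) = 10)
X = 160 (X = 10*((-3*(-2) + 2*6) - 2) = 10*((6 + 12) - 2) = 10*(18 - 2) = 10*16 = 160)
(X*184)*(-208) = (160*184)*(-208) = 29440*(-208) = -6123520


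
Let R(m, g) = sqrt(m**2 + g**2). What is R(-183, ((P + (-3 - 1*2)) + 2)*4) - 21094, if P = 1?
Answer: -21094 + sqrt(33553) ≈ -20911.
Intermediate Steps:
R(m, g) = sqrt(g**2 + m**2)
R(-183, ((P + (-3 - 1*2)) + 2)*4) - 21094 = sqrt((((1 + (-3 - 1*2)) + 2)*4)**2 + (-183)**2) - 21094 = sqrt((((1 + (-3 - 2)) + 2)*4)**2 + 33489) - 21094 = sqrt((((1 - 5) + 2)*4)**2 + 33489) - 21094 = sqrt(((-4 + 2)*4)**2 + 33489) - 21094 = sqrt((-2*4)**2 + 33489) - 21094 = sqrt((-8)**2 + 33489) - 21094 = sqrt(64 + 33489) - 21094 = sqrt(33553) - 21094 = -21094 + sqrt(33553)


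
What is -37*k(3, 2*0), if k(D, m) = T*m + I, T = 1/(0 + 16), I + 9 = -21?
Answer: 1110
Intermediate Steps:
I = -30 (I = -9 - 21 = -30)
T = 1/16 ≈ 0.062500
k(D, m) = -30 + m/16 (k(D, m) = m/16 - 30 = -30 + m/16)
-37*k(3, 2*0) = -37*(-30 + (2*0)/16) = -37*(-30 + (1/16)*0) = -37*(-30 + 0) = -37*(-30) = 1110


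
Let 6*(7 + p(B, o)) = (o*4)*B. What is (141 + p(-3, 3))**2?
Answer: 16384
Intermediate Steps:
p(B, o) = -7 + 2*B*o/3 (p(B, o) = -7 + ((o*4)*B)/6 = -7 + ((4*o)*B)/6 = -7 + (4*B*o)/6 = -7 + 2*B*o/3)
(141 + p(-3, 3))**2 = (141 + (-7 + (2/3)*(-3)*3))**2 = (141 + (-7 - 6))**2 = (141 - 13)**2 = 128**2 = 16384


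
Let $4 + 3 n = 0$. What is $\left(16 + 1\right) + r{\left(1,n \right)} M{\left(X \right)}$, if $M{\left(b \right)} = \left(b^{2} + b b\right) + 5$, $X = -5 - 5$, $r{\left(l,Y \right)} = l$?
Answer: $222$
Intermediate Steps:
$n = - \frac{4}{3}$ ($n = - \frac{4}{3} + \frac{1}{3} \cdot 0 = - \frac{4}{3} + 0 = - \frac{4}{3} \approx -1.3333$)
$X = -10$ ($X = -5 - 5 = -10$)
$M{\left(b \right)} = 5 + 2 b^{2}$ ($M{\left(b \right)} = \left(b^{2} + b^{2}\right) + 5 = 2 b^{2} + 5 = 5 + 2 b^{2}$)
$\left(16 + 1\right) + r{\left(1,n \right)} M{\left(X \right)} = \left(16 + 1\right) + 1 \left(5 + 2 \left(-10\right)^{2}\right) = 17 + 1 \left(5 + 2 \cdot 100\right) = 17 + 1 \left(5 + 200\right) = 17 + 1 \cdot 205 = 17 + 205 = 222$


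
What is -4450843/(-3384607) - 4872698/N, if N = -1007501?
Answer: 20976396533029/3409994937107 ≈ 6.1514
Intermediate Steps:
-4450843/(-3384607) - 4872698/N = -4450843/(-3384607) - 4872698/(-1007501) = -4450843*(-1/3384607) - 4872698*(-1/1007501) = 4450843/3384607 + 4872698/1007501 = 20976396533029/3409994937107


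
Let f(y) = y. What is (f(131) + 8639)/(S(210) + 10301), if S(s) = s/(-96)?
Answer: 140320/164781 ≈ 0.85155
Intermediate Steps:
S(s) = -s/96 (S(s) = s*(-1/96) = -s/96)
(f(131) + 8639)/(S(210) + 10301) = (131 + 8639)/(-1/96*210 + 10301) = 8770/(-35/16 + 10301) = 8770/(164781/16) = 8770*(16/164781) = 140320/164781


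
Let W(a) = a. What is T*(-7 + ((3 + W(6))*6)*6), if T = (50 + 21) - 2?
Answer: 21873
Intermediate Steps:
T = 69 (T = 71 - 2 = 69)
T*(-7 + ((3 + W(6))*6)*6) = 69*(-7 + ((3 + 6)*6)*6) = 69*(-7 + (9*6)*6) = 69*(-7 + 54*6) = 69*(-7 + 324) = 69*317 = 21873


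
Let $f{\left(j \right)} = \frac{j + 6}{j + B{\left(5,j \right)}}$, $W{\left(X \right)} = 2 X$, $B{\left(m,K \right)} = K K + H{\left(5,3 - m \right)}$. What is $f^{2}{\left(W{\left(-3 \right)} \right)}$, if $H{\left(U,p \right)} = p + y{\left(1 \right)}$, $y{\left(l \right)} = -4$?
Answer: $0$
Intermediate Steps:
$H{\left(U,p \right)} = -4 + p$ ($H{\left(U,p \right)} = p - 4 = -4 + p$)
$B{\left(m,K \right)} = -1 + K^{2} - m$ ($B{\left(m,K \right)} = K K - \left(1 + m\right) = K^{2} - \left(1 + m\right) = -1 + K^{2} - m$)
$f{\left(j \right)} = \frac{6 + j}{-6 + j + j^{2}}$ ($f{\left(j \right)} = \frac{j + 6}{j - \left(6 - j^{2}\right)} = \frac{6 + j}{j - \left(6 - j^{2}\right)} = \frac{6 + j}{j + \left(-6 + j^{2}\right)} = \frac{6 + j}{-6 + j + j^{2}}$)
$f^{2}{\left(W{\left(-3 \right)} \right)} = \left(\frac{6 + 2 \left(-3\right)}{-6 + 2 \left(-3\right) + \left(2 \left(-3\right)\right)^{2}}\right)^{2} = \left(\frac{6 - 6}{-6 - 6 + \left(-6\right)^{2}}\right)^{2} = \left(\frac{1}{-6 - 6 + 36} \cdot 0\right)^{2} = \left(\frac{1}{24} \cdot 0\right)^{2} = 0^{2} = 0$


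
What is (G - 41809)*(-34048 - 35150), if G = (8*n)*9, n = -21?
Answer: 2997726558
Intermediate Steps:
G = -1512 (G = (8*(-21))*9 = -168*9 = -1512)
(G - 41809)*(-34048 - 35150) = (-1512 - 41809)*(-34048 - 35150) = -43321*(-69198) = 2997726558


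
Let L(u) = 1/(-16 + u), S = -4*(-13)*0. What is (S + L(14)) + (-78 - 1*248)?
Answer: -653/2 ≈ -326.50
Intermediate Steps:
S = 0 (S = 52*0 = 0)
(S + L(14)) + (-78 - 1*248) = (0 + 1/(-16 + 14)) + (-78 - 1*248) = (0 + 1/(-2)) + (-78 - 248) = (0 - ½) - 326 = -½ - 326 = -653/2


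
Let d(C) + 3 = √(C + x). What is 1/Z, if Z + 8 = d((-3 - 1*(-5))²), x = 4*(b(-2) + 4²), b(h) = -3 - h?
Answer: -⅓ ≈ -0.33333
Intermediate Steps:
x = 60 (x = 4*((-3 - 1*(-2)) + 4²) = 4*((-3 + 2) + 16) = 4*(-1 + 16) = 4*15 = 60)
d(C) = -3 + √(60 + C) (d(C) = -3 + √(C + 60) = -3 + √(60 + C))
Z = -3 (Z = -8 + (-3 + √(60 + (-3 - 1*(-5))²)) = -8 + (-3 + √(60 + (-3 + 5)²)) = -8 + (-3 + √(60 + 2²)) = -8 + (-3 + √(60 + 4)) = -8 + (-3 + √64) = -8 + (-3 + 8) = -8 + 5 = -3)
1/Z = 1/(-3) = -⅓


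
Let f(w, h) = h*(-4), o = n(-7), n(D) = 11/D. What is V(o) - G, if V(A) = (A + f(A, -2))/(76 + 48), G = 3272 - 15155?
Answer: 10314489/868 ≈ 11883.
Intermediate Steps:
o = -11/7 (o = 11/(-7) = 11*(-⅐) = -11/7 ≈ -1.5714)
f(w, h) = -4*h
G = -11883
V(A) = 2/31 + A/124 (V(A) = (A - 4*(-2))/(76 + 48) = (A + 8)/124 = (8 + A)*(1/124) = 2/31 + A/124)
V(o) - G = (2/31 + (1/124)*(-11/7)) - 1*(-11883) = (2/31 - 11/868) + 11883 = 45/868 + 11883 = 10314489/868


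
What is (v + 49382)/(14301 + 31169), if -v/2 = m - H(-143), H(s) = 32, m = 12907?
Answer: 11816/22735 ≈ 0.51973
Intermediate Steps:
v = -25750 (v = -2*(12907 - 1*32) = -2*(12907 - 32) = -2*12875 = -25750)
(v + 49382)/(14301 + 31169) = (-25750 + 49382)/(14301 + 31169) = 23632/45470 = 23632*(1/45470) = 11816/22735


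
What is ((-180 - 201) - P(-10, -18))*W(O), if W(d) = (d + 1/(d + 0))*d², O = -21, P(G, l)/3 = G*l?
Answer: 8548722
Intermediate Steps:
P(G, l) = 3*G*l (P(G, l) = 3*(G*l) = 3*G*l)
W(d) = d²*(d + 1/d) (W(d) = (d + 1/d)*d² = d²*(d + 1/d))
((-180 - 201) - P(-10, -18))*W(O) = ((-180 - 201) - 3*(-10)*(-18))*(-21 + (-21)³) = (-381 - 1*540)*(-21 - 9261) = (-381 - 540)*(-9282) = -921*(-9282) = 8548722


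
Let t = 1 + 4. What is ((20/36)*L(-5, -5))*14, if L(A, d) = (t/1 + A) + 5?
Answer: 350/9 ≈ 38.889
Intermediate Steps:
t = 5
L(A, d) = 10 + A (L(A, d) = (5/1 + A) + 5 = (5*1 + A) + 5 = (5 + A) + 5 = 10 + A)
((20/36)*L(-5, -5))*14 = ((20/36)*(10 - 5))*14 = ((20*(1/36))*5)*14 = ((5/9)*5)*14 = (25/9)*14 = 350/9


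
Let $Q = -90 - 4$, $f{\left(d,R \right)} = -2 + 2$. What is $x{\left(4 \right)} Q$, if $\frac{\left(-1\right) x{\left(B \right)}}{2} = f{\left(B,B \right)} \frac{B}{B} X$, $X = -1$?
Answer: $0$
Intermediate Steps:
$f{\left(d,R \right)} = 0$
$x{\left(B \right)} = 0$ ($x{\left(B \right)} = - 2 \cdot 0 \frac{B}{B} \left(-1\right) = - 2 \cdot 0 \cdot 1 \left(-1\right) = - 2 \cdot 0 \left(-1\right) = \left(-2\right) 0 = 0$)
$Q = -94$
$x{\left(4 \right)} Q = 0 \left(-94\right) = 0$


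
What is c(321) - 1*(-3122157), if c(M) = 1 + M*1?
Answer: 3122479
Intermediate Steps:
c(M) = 1 + M
c(321) - 1*(-3122157) = (1 + 321) - 1*(-3122157) = 322 + 3122157 = 3122479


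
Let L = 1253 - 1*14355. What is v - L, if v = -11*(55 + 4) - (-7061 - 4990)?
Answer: 24504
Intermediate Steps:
L = -13102 (L = 1253 - 14355 = -13102)
v = 11402 (v = -11*59 - 1*(-12051) = -649 + 12051 = 11402)
v - L = 11402 - 1*(-13102) = 11402 + 13102 = 24504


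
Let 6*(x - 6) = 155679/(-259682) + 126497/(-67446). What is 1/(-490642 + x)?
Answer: -26271768258/12889886128262035 ≈ -2.0382e-6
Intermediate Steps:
x = 146793379601/26271768258 (x = 6 + (155679/(-259682) + 126497/(-67446))/6 = 6 + (155679*(-1/259682) + 126497*(-1/67446))/6 = 6 + (-155679/259682 - 126497/67446)/6 = 6 + (1/6)*(-10837229947/4378628043) = 6 - 10837229947/26271768258 = 146793379601/26271768258 ≈ 5.5875)
1/(-490642 + x) = 1/(-490642 + 146793379601/26271768258) = 1/(-12889886128262035/26271768258) = -26271768258/12889886128262035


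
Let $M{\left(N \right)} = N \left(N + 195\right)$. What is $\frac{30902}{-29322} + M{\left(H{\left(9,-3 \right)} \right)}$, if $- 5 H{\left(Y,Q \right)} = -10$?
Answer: $\frac{5760983}{14661} \approx 392.95$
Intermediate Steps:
$H{\left(Y,Q \right)} = 2$ ($H{\left(Y,Q \right)} = \left(- \frac{1}{5}\right) \left(-10\right) = 2$)
$M{\left(N \right)} = N \left(195 + N\right)$
$\frac{30902}{-29322} + M{\left(H{\left(9,-3 \right)} \right)} = \frac{30902}{-29322} + 2 \left(195 + 2\right) = 30902 \left(- \frac{1}{29322}\right) + 2 \cdot 197 = - \frac{15451}{14661} + 394 = \frac{5760983}{14661}$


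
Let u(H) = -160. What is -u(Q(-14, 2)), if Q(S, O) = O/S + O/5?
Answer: 160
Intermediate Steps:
Q(S, O) = O/5 + O/S (Q(S, O) = O/S + O*(⅕) = O/S + O/5 = O/5 + O/S)
-u(Q(-14, 2)) = -1*(-160) = 160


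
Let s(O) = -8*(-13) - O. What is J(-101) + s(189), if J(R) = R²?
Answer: 10116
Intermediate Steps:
s(O) = 104 - O
J(-101) + s(189) = (-101)² + (104 - 1*189) = 10201 + (104 - 189) = 10201 - 85 = 10116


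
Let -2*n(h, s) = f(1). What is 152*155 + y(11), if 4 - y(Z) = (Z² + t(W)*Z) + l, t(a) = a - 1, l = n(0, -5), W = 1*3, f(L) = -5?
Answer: 46837/2 ≈ 23419.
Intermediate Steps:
n(h, s) = 5/2 (n(h, s) = -½*(-5) = 5/2)
W = 3
l = 5/2 ≈ 2.5000
t(a) = -1 + a
y(Z) = 3/2 - Z² - 2*Z (y(Z) = 4 - ((Z² + (-1 + 3)*Z) + 5/2) = 4 - ((Z² + 2*Z) + 5/2) = 4 - (5/2 + Z² + 2*Z) = 4 + (-5/2 - Z² - 2*Z) = 3/2 - Z² - 2*Z)
152*155 + y(11) = 152*155 + (3/2 - 1*11² - 2*11) = 23560 + (3/2 - 1*121 - 22) = 23560 + (3/2 - 121 - 22) = 23560 - 283/2 = 46837/2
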